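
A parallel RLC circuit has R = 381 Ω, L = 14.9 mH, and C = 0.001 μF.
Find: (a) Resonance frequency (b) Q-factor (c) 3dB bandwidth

Step 1 — Resonance: ω₀ = 1/√(LC) = 1/√(0.0149·1e-09) = 2.591e+05 rad/s.
Step 2 — f₀ = ω₀/(2π) = 4.123e+04 Hz.
Step 3 — Parallel Q: Q = R/(ω₀L) = 381/(2.591e+05·0.0149) = 0.0987.
Step 4 — Bandwidth: Δω = ω₀/Q = 2.625e+06 rad/s; BW = Δω/(2π) = 4.177e+05 Hz.

(a) f₀ = 4.123e+04 Hz  (b) Q = 0.0987  (c) BW = 4.177e+05 Hz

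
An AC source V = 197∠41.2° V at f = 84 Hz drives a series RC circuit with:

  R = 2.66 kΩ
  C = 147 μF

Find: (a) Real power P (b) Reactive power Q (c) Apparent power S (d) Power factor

Step 1 — Angular frequency: ω = 2π·f = 2π·84 = 527.8 rad/s.
Step 2 — Component impedances:
  R: Z = R = 2660 Ω
  C: Z = 1/(jωC) = -j/(ω·C) = 0 - j12.89 Ω
Step 3 — Series combination: Z_total = R + C = 2660 - j12.89 Ω = 2660∠-0.3° Ω.
Step 4 — Source phasor: V = 197∠41.2° V = 148.2 + j129.8 V.
Step 5 — Current: I = V / Z = 0.05549 + j0.04905 A = 0.07406∠41.5° A.
Step 6 — Complex power: S = V·I* = 14.59 - j0.07069 VA.
Step 7 — Real power: P = Re(S) = 14.59 W.
Step 8 — Reactive power: Q = Im(S) = -0.07069 VAR.
Step 9 — Apparent power: |S| = 14.59 VA.
Step 10 — Power factor: PF = P/|S| = 1 (leading).

(a) P = 14.59 W  (b) Q = -0.07069 VAR  (c) S = 14.59 VA  (d) PF = 1 (leading)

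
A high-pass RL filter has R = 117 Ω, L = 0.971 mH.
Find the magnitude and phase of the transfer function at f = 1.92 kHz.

Step 1 — Angular frequency: ω = 2π·1920 = 1.206e+04 rad/s.
Step 2 — Transfer function: H(jω) = jωL/(R + jωL).
Step 3 — Numerator jωL = j·11.71; denominator R + jωL = 117 + j11.71.
Step 4 — H = 0.009924 + j0.09912.
Step 5 — Magnitude: |H| = 0.09962 (-20.0 dB); phase: φ = 84.3°.

|H| = 0.09962 (-20.0 dB), φ = 84.3°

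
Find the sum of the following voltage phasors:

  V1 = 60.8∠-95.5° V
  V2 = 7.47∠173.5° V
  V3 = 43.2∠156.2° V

Step 1 — Convert each phasor to rectangular form:
  V1 = 60.8·(cos(-95.5°) + j·sin(-95.5°)) = -5.827 - j60.52 V
  V2 = 7.47·(cos(173.5°) + j·sin(173.5°)) = -7.422 + j0.8456 V
  V3 = 43.2·(cos(156.2°) + j·sin(156.2°)) = -39.53 + j17.43 V
Step 2 — Sum components: V_total = -52.78 - j42.24 V.
Step 3 — Convert to polar: |V_total| = 67.6 V, ∠V_total = -141.3°.

V_total = 67.6∠-141.3° V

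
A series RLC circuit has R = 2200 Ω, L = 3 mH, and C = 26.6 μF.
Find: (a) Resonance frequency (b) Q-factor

Step 1 — Resonance condition Im(Z)=0 gives ω₀ = 1/√(LC).
Step 2 — ω₀ = 1/√(0.003·2.66e-05) = 3540 rad/s.
Step 3 — f₀ = ω₀/(2π) = 563.4 Hz.
Step 4 — Series Q: Q = ω₀L/R = 3540·0.003/2200 = 0.004827.

(a) f₀ = 563.4 Hz  (b) Q = 0.004827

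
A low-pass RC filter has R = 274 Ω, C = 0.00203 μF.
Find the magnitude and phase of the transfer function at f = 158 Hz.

Step 1 — Angular frequency: ω = 2π·158 = 992.7 rad/s.
Step 2 — Transfer function: H(jω) = 1/(1 + jωRC).
Step 3 — Denominator: 1 + jωRC = 1 + j·992.7·274·2.03e-09 = 1 + j0.0005522.
Step 4 — H = 1 - j0.0005522.
Step 5 — Magnitude: |H| = 1 (-0.0 dB); phase: φ = -0.0°.

|H| = 1 (-0.0 dB), φ = -0.0°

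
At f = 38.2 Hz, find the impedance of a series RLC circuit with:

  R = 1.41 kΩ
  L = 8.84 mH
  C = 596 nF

Step 1 — Angular frequency: ω = 2π·f = 2π·38.2 = 240 rad/s.
Step 2 — Component impedances:
  R: Z = R = 1410 Ω
  L: Z = jωL = j·240·0.00884 = 0 + j2.122 Ω
  C: Z = 1/(jωC) = -j/(ω·C) = 0 - j6991 Ω
Step 3 — Series combination: Z_total = R + L + C = 1410 - j6988 Ω = 7129∠-78.6° Ω.

Z = 1410 - j6988 Ω = 7129∠-78.6° Ω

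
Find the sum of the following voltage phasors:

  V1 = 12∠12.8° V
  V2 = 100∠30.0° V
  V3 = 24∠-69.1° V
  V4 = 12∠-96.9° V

Step 1 — Convert each phasor to rectangular form:
  V1 = 12·(cos(12.8°) + j·sin(12.8°)) = 11.7 + j2.659 V
  V2 = 100·(cos(30.0°) + j·sin(30.0°)) = 86.6 + j50 V
  V3 = 24·(cos(-69.1°) + j·sin(-69.1°)) = 8.562 - j22.42 V
  V4 = 12·(cos(-96.9°) + j·sin(-96.9°)) = -1.442 - j11.91 V
Step 2 — Sum components: V_total = 105.4 + j18.32 V.
Step 3 — Convert to polar: |V_total| = 107 V, ∠V_total = 9.9°.

V_total = 107∠9.9° V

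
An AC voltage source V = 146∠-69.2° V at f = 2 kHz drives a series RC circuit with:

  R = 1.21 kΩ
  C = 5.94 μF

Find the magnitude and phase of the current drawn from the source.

Step 1 — Angular frequency: ω = 2π·f = 2π·2000 = 1.257e+04 rad/s.
Step 2 — Component impedances:
  R: Z = R = 1210 Ω
  C: Z = 1/(jωC) = -j/(ω·C) = 0 - j13.4 Ω
Step 3 — Series combination: Z_total = R + C = 1210 - j13.4 Ω = 1210∠-0.6° Ω.
Step 4 — Source phasor: V = 146∠-69.2° V = 51.85 - j136.5 V.
Step 5 — Ohm's law: I = V / Z_total = (51.85 - j136.5) / (1210 - j13.4) = 0.04409 - j0.1123 A.
Step 6 — Convert to polar: |I| = 0.1207 A, ∠I = -68.6°.

I = 0.1207∠-68.6° A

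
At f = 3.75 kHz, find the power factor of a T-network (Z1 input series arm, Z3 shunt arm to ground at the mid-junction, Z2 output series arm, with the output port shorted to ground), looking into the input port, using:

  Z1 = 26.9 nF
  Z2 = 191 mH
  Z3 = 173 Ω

Step 1 — Angular frequency: ω = 2π·f = 2π·3750 = 2.356e+04 rad/s.
Step 2 — Component impedances:
  Z1: Z = 1/(jωC) = -j/(ω·C) = 0 - j1578 Ω
  Z2: Z = jωL = j·2.356e+04·0.191 = 0 + j4500 Ω
  Z3: Z = R = 173 Ω
Step 3 — With the output port shorted to ground, the output series arm Z2 runs from the junction to ground; the shunt arm Z3 also runs from the junction to ground. They appear in parallel: Z3 || Z2 = 172.7 + j6.641 Ω.
Step 4 — Series with input arm Z1: Z_in = Z1 + (Z3 || Z2) = 172.7 - j1571 Ω = 1581∠-83.7° Ω.
Step 5 — Power factor: PF = cos(φ) = Re(Z)/|Z| = 172.74/1580.6 = 0.1093.
Step 6 — Type: Im(Z) = -1571 ⇒ leading (phase φ = -83.7°).

PF = 0.1093 (leading, φ = -83.7°)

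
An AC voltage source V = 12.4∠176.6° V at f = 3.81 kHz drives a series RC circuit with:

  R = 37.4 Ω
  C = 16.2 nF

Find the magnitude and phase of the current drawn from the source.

Step 1 — Angular frequency: ω = 2π·f = 2π·3810 = 2.394e+04 rad/s.
Step 2 — Component impedances:
  R: Z = R = 37.4 Ω
  C: Z = 1/(jωC) = -j/(ω·C) = 0 - j2579 Ω
Step 3 — Series combination: Z_total = R + C = 37.4 - j2579 Ω = 2579∠-89.2° Ω.
Step 4 — Source phasor: V = 12.4∠176.6° V = -12.38 + j0.7354 V.
Step 5 — Ohm's law: I = V / Z_total = (-12.38 + j0.7354) / (37.4 - j2579) = -0.0003547 - j0.004795 A.
Step 6 — Convert to polar: |I| = 0.004808 A, ∠I = -94.2°.

I = 0.004808∠-94.2° A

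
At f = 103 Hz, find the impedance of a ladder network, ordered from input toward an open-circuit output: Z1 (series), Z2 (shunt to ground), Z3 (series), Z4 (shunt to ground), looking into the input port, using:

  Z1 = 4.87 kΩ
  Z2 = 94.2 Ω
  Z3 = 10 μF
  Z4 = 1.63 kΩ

Step 1 — Angular frequency: ω = 2π·f = 2π·103 = 647.2 rad/s.
Step 2 — Component impedances:
  Z1: Z = R = 4870 Ω
  Z2: Z = R = 94.2 Ω
  Z3: Z = 1/(jωC) = -j/(ω·C) = 0 - j154.5 Ω
  Z4: Z = R = 1630 Ω
Step 3 — Ladder network (open output): work backward from the far end, alternating series and parallel combinations. Z_in = 4959 - j0.4575 Ω = 4959∠-0.0° Ω.

Z = 4959 - j0.4575 Ω = 4959∠-0.0° Ω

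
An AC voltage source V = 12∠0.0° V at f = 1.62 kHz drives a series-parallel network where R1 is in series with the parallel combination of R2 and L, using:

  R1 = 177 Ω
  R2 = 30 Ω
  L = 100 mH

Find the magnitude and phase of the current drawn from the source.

Step 1 — Angular frequency: ω = 2π·f = 2π·1620 = 1.018e+04 rad/s.
Step 2 — Component impedances:
  R1: Z = R = 177 Ω
  R2: Z = R = 30 Ω
  L: Z = jωL = j·1.018e+04·0.1 = 0 + j1018 Ω
Step 3 — Parallel branch: R2 || L = 1/(1/R2 + 1/L) = 29.97 + j0.8834 Ω.
Step 4 — Series with R1: Z_total = R1 + (R2 || L) = 207 + j0.8834 Ω = 207∠0.2° Ω.
Step 5 — Source phasor: V = 12∠0.0° V = 12 V.
Step 6 — Ohm's law: I = V / Z_total = (12) / (207 + j0.8834) = 0.05798 - j0.0002475 A.
Step 7 — Convert to polar: |I| = 0.05798 A, ∠I = -0.2°.

I = 0.05798∠-0.2° A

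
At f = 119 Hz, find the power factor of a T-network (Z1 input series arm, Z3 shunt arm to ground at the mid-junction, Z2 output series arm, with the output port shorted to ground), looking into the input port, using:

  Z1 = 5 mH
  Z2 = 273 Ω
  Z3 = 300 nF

Step 1 — Angular frequency: ω = 2π·f = 2π·119 = 747.7 rad/s.
Step 2 — Component impedances:
  Z1: Z = jωL = j·747.7·0.005 = 0 + j3.738 Ω
  Z2: Z = R = 273 Ω
  Z3: Z = 1/(jωC) = -j/(ω·C) = 0 - j4458 Ω
Step 3 — With the output port shorted to ground, the output series arm Z2 runs from the junction to ground; the shunt arm Z3 also runs from the junction to ground. They appear in parallel: Z3 || Z2 = 272 - j16.66 Ω.
Step 4 — Series with input arm Z1: Z_in = Z1 + (Z3 || Z2) = 272 - j12.92 Ω = 272.3∠-2.7° Ω.
Step 5 — Power factor: PF = cos(φ) = Re(Z)/|Z| = 272/272.3 = 0.9989.
Step 6 — Type: Im(Z) = -12.92 ⇒ leading (phase φ = -2.7°).

PF = 0.9989 (leading, φ = -2.7°)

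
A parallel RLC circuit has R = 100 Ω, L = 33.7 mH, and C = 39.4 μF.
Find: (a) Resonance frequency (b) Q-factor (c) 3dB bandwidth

Step 1 — Resonance: ω₀ = 1/√(LC) = 1/√(0.0337·3.94e-05) = 867.8 rad/s.
Step 2 — f₀ = ω₀/(2π) = 138.1 Hz.
Step 3 — Parallel Q: Q = R/(ω₀L) = 100/(867.8·0.0337) = 3.419.
Step 4 — Bandwidth: Δω = ω₀/Q = 253.8 rad/s; BW = Δω/(2π) = 40.39 Hz.

(a) f₀ = 138.1 Hz  (b) Q = 3.419  (c) BW = 40.39 Hz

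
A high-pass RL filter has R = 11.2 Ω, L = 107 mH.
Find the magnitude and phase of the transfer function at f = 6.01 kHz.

Step 1 — Angular frequency: ω = 2π·6010 = 3.776e+04 rad/s.
Step 2 — Transfer function: H(jω) = jωL/(R + jωL).
Step 3 — Numerator jωL = j·4041; denominator R + jωL = 11.2 + j4041.
Step 4 — H = 1 + j0.002772.
Step 5 — Magnitude: |H| = 1 (-0.0 dB); phase: φ = 0.2°.

|H| = 1 (-0.0 dB), φ = 0.2°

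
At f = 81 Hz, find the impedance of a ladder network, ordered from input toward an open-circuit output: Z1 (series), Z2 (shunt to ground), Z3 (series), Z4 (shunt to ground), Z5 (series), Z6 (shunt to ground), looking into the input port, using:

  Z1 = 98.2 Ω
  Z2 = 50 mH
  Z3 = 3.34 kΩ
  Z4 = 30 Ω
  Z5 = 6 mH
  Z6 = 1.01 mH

Step 1 — Angular frequency: ω = 2π·f = 2π·81 = 508.9 rad/s.
Step 2 — Component impedances:
  Z1: Z = R = 98.2 Ω
  Z2: Z = jωL = j·508.9·0.05 = 0 + j25.45 Ω
  Z3: Z = R = 3340 Ω
  Z4: Z = R = 30 Ω
  Z5: Z = jωL = j·508.9·0.006 = 0 + j3.054 Ω
  Z6: Z = jωL = j·508.9·0.00101 = 0 + j0.514 Ω
Step 3 — Ladder network (open output): work backward from the far end, alternating series and parallel combinations. Z_in = 98.39 + j25.45 Ω = 101.6∠14.5° Ω.

Z = 98.39 + j25.45 Ω = 101.6∠14.5° Ω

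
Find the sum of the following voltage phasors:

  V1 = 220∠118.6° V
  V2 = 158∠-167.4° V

Step 1 — Convert each phasor to rectangular form:
  V1 = 220·(cos(118.6°) + j·sin(118.6°)) = -105.3 + j193.2 V
  V2 = 158·(cos(-167.4°) + j·sin(-167.4°)) = -154.2 - j34.47 V
Step 2 — Sum components: V_total = -259.5 + j158.7 V.
Step 3 — Convert to polar: |V_total| = 304.2 V, ∠V_total = 148.6°.

V_total = 304.2∠148.6° V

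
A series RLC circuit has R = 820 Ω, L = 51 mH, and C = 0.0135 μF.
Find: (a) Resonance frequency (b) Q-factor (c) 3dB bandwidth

Step 1 — Resonance condition Im(Z)=0 gives ω₀ = 1/√(LC).
Step 2 — ω₀ = 1/√(0.051·1.35e-08) = 3.811e+04 rad/s.
Step 3 — f₀ = ω₀/(2π) = 6066 Hz.
Step 4 — Series Q: Q = ω₀L/R = 3.811e+04·0.051/820 = 2.37.
Step 5 — 3dB bandwidth: Δω = ω₀/Q = 1.608e+04 rad/s; BW = Δω/(2π) = 2559 Hz.

(a) f₀ = 6066 Hz  (b) Q = 2.37  (c) BW = 2559 Hz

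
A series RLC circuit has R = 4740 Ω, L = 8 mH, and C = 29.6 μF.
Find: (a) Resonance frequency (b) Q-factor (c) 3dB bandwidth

Step 1 — Resonance: ω₀ = 1/√(LC) = 1/√(0.008·2.96e-05) = 2055 rad/s.
Step 2 — f₀ = ω₀/(2π) = 327.1 Hz.
Step 3 — Series Q: Q = ω₀L/R = 2055·0.008/4740 = 0.003468.
Step 4 — Bandwidth: Δω = ω₀/Q = 5.925e+05 rad/s; BW = Δω/(2π) = 9.43e+04 Hz.

(a) f₀ = 327.1 Hz  (b) Q = 0.003468  (c) BW = 9.43e+04 Hz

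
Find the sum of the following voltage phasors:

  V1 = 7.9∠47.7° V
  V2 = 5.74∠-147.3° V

Step 1 — Convert each phasor to rectangular form:
  V1 = 7.9·(cos(47.7°) + j·sin(47.7°)) = 5.317 + j5.843 V
  V2 = 5.74·(cos(-147.3°) + j·sin(-147.3°)) = -4.83 - j3.101 V
Step 2 — Sum components: V_total = 0.4865 + j2.742 V.
Step 3 — Convert to polar: |V_total| = 2.785 V, ∠V_total = 79.9°.

V_total = 2.785∠79.9° V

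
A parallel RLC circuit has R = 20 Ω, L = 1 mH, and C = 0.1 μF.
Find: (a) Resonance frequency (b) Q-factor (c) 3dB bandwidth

Step 1 — Resonance: ω₀ = 1/√(LC) = 1/√(0.001·1e-07) = 1e+05 rad/s.
Step 2 — f₀ = ω₀/(2π) = 1.592e+04 Hz.
Step 3 — Parallel Q: Q = R/(ω₀L) = 20/(1e+05·0.001) = 0.2.
Step 4 — Bandwidth: Δω = ω₀/Q = 5e+05 rad/s; BW = Δω/(2π) = 7.958e+04 Hz.

(a) f₀ = 1.592e+04 Hz  (b) Q = 0.2  (c) BW = 7.958e+04 Hz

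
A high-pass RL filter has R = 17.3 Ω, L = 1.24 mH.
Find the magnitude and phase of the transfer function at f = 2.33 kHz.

Step 1 — Angular frequency: ω = 2π·2330 = 1.464e+04 rad/s.
Step 2 — Transfer function: H(jω) = jωL/(R + jωL).
Step 3 — Numerator jωL = j·18.15; denominator R + jωL = 17.3 + j18.15.
Step 4 — H = 0.5241 + j0.4994.
Step 5 — Magnitude: |H| = 0.7239 (-2.8 dB); phase: φ = 43.6°.

|H| = 0.7239 (-2.8 dB), φ = 43.6°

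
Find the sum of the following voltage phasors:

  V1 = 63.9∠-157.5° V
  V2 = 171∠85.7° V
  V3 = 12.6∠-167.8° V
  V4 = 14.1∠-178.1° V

Step 1 — Convert each phasor to rectangular form:
  V1 = 63.9·(cos(-157.5°) + j·sin(-157.5°)) = -59.04 - j24.45 V
  V2 = 171·(cos(85.7°) + j·sin(85.7°)) = 12.82 + j170.5 V
  V3 = 12.6·(cos(-167.8°) + j·sin(-167.8°)) = -12.32 - j2.663 V
  V4 = 14.1·(cos(-178.1°) + j·sin(-178.1°)) = -14.09 - j0.4675 V
Step 2 — Sum components: V_total = -72.62 + j142.9 V.
Step 3 — Convert to polar: |V_total| = 160.3 V, ∠V_total = 116.9°.

V_total = 160.3∠116.9° V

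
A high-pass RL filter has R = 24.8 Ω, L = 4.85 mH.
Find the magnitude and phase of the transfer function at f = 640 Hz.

Step 1 — Angular frequency: ω = 2π·640 = 4021 rad/s.
Step 2 — Transfer function: H(jω) = jωL/(R + jωL).
Step 3 — Numerator jωL = j·19.5; denominator R + jωL = 24.8 + j19.5.
Step 4 — H = 0.3821 + j0.4859.
Step 5 — Magnitude: |H| = 0.6182 (-4.2 dB); phase: φ = 51.8°.

|H| = 0.6182 (-4.2 dB), φ = 51.8°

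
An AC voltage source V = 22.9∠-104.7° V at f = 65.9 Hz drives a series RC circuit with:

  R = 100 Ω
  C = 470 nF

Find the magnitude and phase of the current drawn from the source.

Step 1 — Angular frequency: ω = 2π·f = 2π·65.9 = 414.1 rad/s.
Step 2 — Component impedances:
  R: Z = R = 100 Ω
  C: Z = 1/(jωC) = -j/(ω·C) = 0 - j5139 Ω
Step 3 — Series combination: Z_total = R + C = 100 - j5139 Ω = 5139∠-88.9° Ω.
Step 4 — Source phasor: V = 22.9∠-104.7° V = -5.811 - j22.15 V.
Step 5 — Ohm's law: I = V / Z_total = (-5.811 - j22.15) / (100 - j5139) = 0.004287 - j0.001214 A.
Step 6 — Convert to polar: |I| = 0.004456 A, ∠I = -15.8°.

I = 0.004456∠-15.8° A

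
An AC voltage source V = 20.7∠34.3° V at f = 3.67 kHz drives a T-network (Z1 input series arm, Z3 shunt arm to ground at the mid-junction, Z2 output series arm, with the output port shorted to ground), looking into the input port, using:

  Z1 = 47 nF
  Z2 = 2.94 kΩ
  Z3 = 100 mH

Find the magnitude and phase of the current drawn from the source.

Step 1 — Angular frequency: ω = 2π·f = 2π·3670 = 2.306e+04 rad/s.
Step 2 — Component impedances:
  Z1: Z = 1/(jωC) = -j/(ω·C) = 0 - j922.7 Ω
  Z2: Z = R = 2940 Ω
  Z3: Z = jωL = j·2.306e+04·0.1 = 0 + j2306 Ω
Step 3 — With the output port shorted to ground, the output series arm Z2 runs from the junction to ground; the shunt arm Z3 also runs from the junction to ground. They appear in parallel: Z3 || Z2 = 1120 + j1428 Ω.
Step 4 — Series with input arm Z1: Z_in = Z1 + (Z3 || Z2) = 1120 + j505 Ω = 1228∠24.3° Ω.
Step 5 — Source phasor: V = 20.7∠34.3° V = 17.1 + j11.66 V.
Step 6 — Ohm's law: I = V / Z_total = (17.1 + j11.66) / (1120 + j505) = 0.01659 + j0.002934 A.
Step 7 — Convert to polar: |I| = 0.01685 A, ∠I = 10.0°.

I = 0.01685∠10.0° A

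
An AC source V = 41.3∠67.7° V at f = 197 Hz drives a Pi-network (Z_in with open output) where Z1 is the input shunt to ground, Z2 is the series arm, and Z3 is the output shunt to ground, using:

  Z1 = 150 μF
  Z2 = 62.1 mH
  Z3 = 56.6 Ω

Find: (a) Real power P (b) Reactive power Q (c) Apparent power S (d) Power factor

Step 1 — Angular frequency: ω = 2π·f = 2π·197 = 1238 rad/s.
Step 2 — Component impedances:
  Z1: Z = 1/(jωC) = -j/(ω·C) = 0 - j5.386 Ω
  Z2: Z = jωL = j·1238·0.0621 = 0 + j76.87 Ω
  Z3: Z = R = 56.6 Ω
Step 3 — With open output, the series arm Z2 and the output shunt Z3 appear in series to ground: Z2 + Z3 = 56.6 + j76.87 Ω.
Step 4 — Parallel with input shunt Z1: Z_in = Z1 || (Z2 + Z3) = 0.1975 - j5.635 Ω = 5.639∠-88.0° Ω.
Step 5 — Source phasor: V = 41.3∠67.7° V = 15.67 + j38.21 V.
Step 6 — Current: I = V / Z = -6.675 + j3.015 A = 7.324∠155.7° A.
Step 7 — Complex power: S = V·I* = 10.6 - j302.3 VA.
Step 8 — Real power: P = Re(S) = 10.6 W.
Step 9 — Reactive power: Q = Im(S) = -302.3 VAR.
Step 10 — Apparent power: |S| = 302.5 VA.
Step 11 — Power factor: PF = P/|S| = 0.03503 (leading).

(a) P = 10.6 W  (b) Q = -302.3 VAR  (c) S = 302.5 VA  (d) PF = 0.03503 (leading)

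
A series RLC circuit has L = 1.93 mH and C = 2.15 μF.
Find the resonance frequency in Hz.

Step 1 — Resonance condition Im(Z)=0 gives ω₀ = 1/√(LC).
Step 2 — ω₀ = 1/√(0.00193·2.15e-06) = 1.552e+04 rad/s.
Step 3 — f₀ = ω₀/(2π) = 2471 Hz.

f₀ = 2471 Hz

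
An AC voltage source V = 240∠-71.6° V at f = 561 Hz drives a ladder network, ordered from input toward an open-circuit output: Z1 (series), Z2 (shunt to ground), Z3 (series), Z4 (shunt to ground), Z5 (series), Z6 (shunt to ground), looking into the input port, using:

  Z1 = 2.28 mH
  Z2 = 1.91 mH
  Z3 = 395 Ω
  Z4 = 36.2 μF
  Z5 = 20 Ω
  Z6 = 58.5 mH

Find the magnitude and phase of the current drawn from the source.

Step 1 — Angular frequency: ω = 2π·f = 2π·561 = 3525 rad/s.
Step 2 — Component impedances:
  Z1: Z = jωL = j·3525·0.00228 = 0 + j8.037 Ω
  Z2: Z = jωL = j·3525·0.00191 = 0 + j6.732 Ω
  Z3: Z = R = 395 Ω
  Z4: Z = 1/(jωC) = -j/(ω·C) = 0 - j7.837 Ω
  Z5: Z = R = 20 Ω
  Z6: Z = jωL = j·3525·0.0585 = 0 + j206.2 Ω
Step 3 — Ladder network (open output): work backward from the far end, alternating series and parallel combinations. Z_in = 0.1147 + j14.77 Ω = 14.77∠89.6° Ω.
Step 4 — Source phasor: V = 240∠-71.6° V = 75.76 - j227.7 V.
Step 5 — Ohm's law: I = V / Z_total = (75.76 - j227.7) / (0.1147 + j14.77) = -15.38 - j5.249 A.
Step 6 — Convert to polar: |I| = 16.25 A, ∠I = -161.2°.

I = 16.25∠-161.2° A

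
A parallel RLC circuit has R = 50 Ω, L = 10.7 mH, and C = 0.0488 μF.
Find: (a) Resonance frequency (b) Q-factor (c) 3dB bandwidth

Step 1 — Resonance: ω₀ = 1/√(LC) = 1/√(0.0107·4.88e-08) = 4.376e+04 rad/s.
Step 2 — f₀ = ω₀/(2π) = 6965 Hz.
Step 3 — Parallel Q: Q = R/(ω₀L) = 50/(4.376e+04·0.0107) = 0.1068.
Step 4 — Bandwidth: Δω = ω₀/Q = 4.098e+05 rad/s; BW = Δω/(2π) = 6.523e+04 Hz.

(a) f₀ = 6965 Hz  (b) Q = 0.1068  (c) BW = 6.523e+04 Hz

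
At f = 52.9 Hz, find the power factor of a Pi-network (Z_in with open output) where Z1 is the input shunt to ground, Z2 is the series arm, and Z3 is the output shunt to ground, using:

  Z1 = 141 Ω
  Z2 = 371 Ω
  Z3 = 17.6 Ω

Step 1 — Angular frequency: ω = 2π·f = 2π·52.9 = 332.4 rad/s.
Step 2 — Component impedances:
  Z1: Z = R = 141 Ω
  Z2: Z = R = 371 Ω
  Z3: Z = R = 17.6 Ω
Step 3 — With open output, the series arm Z2 and the output shunt Z3 appear in series to ground: Z2 + Z3 = 388.6 Ω.
Step 4 — Parallel with input shunt Z1: Z_in = Z1 || (Z2 + Z3) = 103.5 Ω = 103.5∠0.0° Ω.
Step 5 — Power factor: PF = cos(φ) = Re(Z)/|Z| = 103.5/103.5 = 1.
Step 6 — Type: Im(Z) = 0 ⇒ unity (phase φ = 0.0°).

PF = 1 (unity, φ = 0.0°)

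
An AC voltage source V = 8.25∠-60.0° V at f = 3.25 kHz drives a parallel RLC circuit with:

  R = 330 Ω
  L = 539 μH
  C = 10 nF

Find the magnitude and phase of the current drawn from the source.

Step 1 — Angular frequency: ω = 2π·f = 2π·3250 = 2.042e+04 rad/s.
Step 2 — Component impedances:
  R: Z = R = 330 Ω
  L: Z = jωL = j·2.042e+04·0.000539 = 0 + j11.01 Ω
  C: Z = 1/(jωC) = -j/(ω·C) = 0 - j4897 Ω
Step 3 — Parallel combination: 1/Z_total = 1/R + 1/L + 1/C; Z_total = 0.3683 + j11.02 Ω = 11.03∠88.1° Ω.
Step 4 — Source phasor: V = 8.25∠-60.0° V = 4.125 - j7.145 V.
Step 5 — Ohm's law: I = V / Z_total = (4.125 - j7.145) / (0.3683 + j11.02) = -0.6352 - j0.3956 A.
Step 6 — Convert to polar: |I| = 0.7483 A, ∠I = -148.1°.

I = 0.7483∠-148.1° A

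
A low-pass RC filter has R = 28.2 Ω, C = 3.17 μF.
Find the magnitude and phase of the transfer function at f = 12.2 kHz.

Step 1 — Angular frequency: ω = 2π·1.22e+04 = 7.665e+04 rad/s.
Step 2 — Transfer function: H(jω) = 1/(1 + jωRC).
Step 3 — Denominator: 1 + jωRC = 1 + j·7.665e+04·28.2·3.17e-06 = 1 + j6.852.
Step 4 — H = 0.02085 - j0.1429.
Step 5 — Magnitude: |H| = 0.1444 (-16.8 dB); phase: φ = -81.7°.

|H| = 0.1444 (-16.8 dB), φ = -81.7°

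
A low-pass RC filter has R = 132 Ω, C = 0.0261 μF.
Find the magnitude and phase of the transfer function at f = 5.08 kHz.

Step 1 — Angular frequency: ω = 2π·5080 = 3.192e+04 rad/s.
Step 2 — Transfer function: H(jω) = 1/(1 + jωRC).
Step 3 — Denominator: 1 + jωRC = 1 + j·3.192e+04·132·2.61e-08 = 1 + j0.11.
Step 4 — H = 0.9881 - j0.1087.
Step 5 — Magnitude: |H| = 0.994 (-0.1 dB); phase: φ = -6.3°.

|H| = 0.994 (-0.1 dB), φ = -6.3°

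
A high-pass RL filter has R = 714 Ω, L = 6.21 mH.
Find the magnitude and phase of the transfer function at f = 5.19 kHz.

Step 1 — Angular frequency: ω = 2π·5190 = 3.261e+04 rad/s.
Step 2 — Transfer function: H(jω) = jωL/(R + jωL).
Step 3 — Numerator jωL = j·202.5; denominator R + jωL = 714 + j202.5.
Step 4 — H = 0.07445 + j0.2625.
Step 5 — Magnitude: |H| = 0.2729 (-11.3 dB); phase: φ = 74.2°.

|H| = 0.2729 (-11.3 dB), φ = 74.2°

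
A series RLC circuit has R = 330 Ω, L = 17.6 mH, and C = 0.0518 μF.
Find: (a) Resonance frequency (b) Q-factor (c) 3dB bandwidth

Step 1 — Resonance condition Im(Z)=0 gives ω₀ = 1/√(LC).
Step 2 — ω₀ = 1/√(0.0176·5.18e-08) = 3.312e+04 rad/s.
Step 3 — f₀ = ω₀/(2π) = 5271 Hz.
Step 4 — Series Q: Q = ω₀L/R = 3.312e+04·0.0176/330 = 1.766.
Step 5 — 3dB bandwidth: Δω = ω₀/Q = 1.875e+04 rad/s; BW = Δω/(2π) = 2984 Hz.

(a) f₀ = 5271 Hz  (b) Q = 1.766  (c) BW = 2984 Hz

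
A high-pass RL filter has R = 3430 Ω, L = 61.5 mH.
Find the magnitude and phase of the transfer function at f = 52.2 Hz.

Step 1 — Angular frequency: ω = 2π·52.2 = 328 rad/s.
Step 2 — Transfer function: H(jω) = jωL/(R + jωL).
Step 3 — Numerator jωL = j·20.17; denominator R + jωL = 3430 + j20.17.
Step 4 — H = 3.458e-05 + j0.005881.
Step 5 — Magnitude: |H| = 0.005881 (-44.6 dB); phase: φ = 89.7°.

|H| = 0.005881 (-44.6 dB), φ = 89.7°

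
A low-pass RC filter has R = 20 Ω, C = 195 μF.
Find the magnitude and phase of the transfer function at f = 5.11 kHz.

Step 1 — Angular frequency: ω = 2π·5110 = 3.211e+04 rad/s.
Step 2 — Transfer function: H(jω) = 1/(1 + jωRC).
Step 3 — Denominator: 1 + jωRC = 1 + j·3.211e+04·20·0.000195 = 1 + j125.2.
Step 4 — H = 6.377e-05 - j0.007986.
Step 5 — Magnitude: |H| = 0.007986 (-42.0 dB); phase: φ = -89.5°.

|H| = 0.007986 (-42.0 dB), φ = -89.5°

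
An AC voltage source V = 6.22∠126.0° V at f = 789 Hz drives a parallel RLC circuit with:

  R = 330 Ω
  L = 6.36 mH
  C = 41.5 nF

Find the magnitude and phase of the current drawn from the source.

Step 1 — Angular frequency: ω = 2π·f = 2π·789 = 4957 rad/s.
Step 2 — Component impedances:
  R: Z = R = 330 Ω
  L: Z = jωL = j·4957·0.00636 = 0 + j31.53 Ω
  C: Z = 1/(jωC) = -j/(ω·C) = 0 - j4861 Ω
Step 3 — Parallel combination: 1/Z_total = 1/R + 1/L + 1/C; Z_total = 3.024 + j31.44 Ω = 31.59∠84.5° Ω.
Step 4 — Source phasor: V = 6.22∠126.0° V = -3.656 + j5.032 V.
Step 5 — Ohm's law: I = V / Z_total = (-3.656 + j5.032) / (3.024 + j31.44) = 0.1475 + j0.1305 A.
Step 6 — Convert to polar: |I| = 0.1969 A, ∠I = 41.5°.

I = 0.1969∠41.5° A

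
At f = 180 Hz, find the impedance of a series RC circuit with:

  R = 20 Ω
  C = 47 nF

Step 1 — Angular frequency: ω = 2π·f = 2π·180 = 1131 rad/s.
Step 2 — Component impedances:
  R: Z = R = 20 Ω
  C: Z = 1/(jωC) = -j/(ω·C) = 0 - j1.881e+04 Ω
Step 3 — Series combination: Z_total = R + C = 20 - j1.881e+04 Ω = 1.881e+04∠-89.9° Ω.

Z = 20 - j1.881e+04 Ω = 1.881e+04∠-89.9° Ω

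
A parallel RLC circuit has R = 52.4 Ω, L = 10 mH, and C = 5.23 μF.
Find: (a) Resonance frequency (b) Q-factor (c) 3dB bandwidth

Step 1 — Resonance: ω₀ = 1/√(LC) = 1/√(0.01·5.23e-06) = 4373 rad/s.
Step 2 — f₀ = ω₀/(2π) = 695.9 Hz.
Step 3 — Parallel Q: Q = R/(ω₀L) = 52.4/(4373·0.01) = 1.198.
Step 4 — Bandwidth: Δω = ω₀/Q = 3649 rad/s; BW = Δω/(2π) = 580.7 Hz.

(a) f₀ = 695.9 Hz  (b) Q = 1.198  (c) BW = 580.7 Hz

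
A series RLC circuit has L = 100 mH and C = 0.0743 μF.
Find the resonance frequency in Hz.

Step 1 — Resonance condition Im(Z)=0 gives ω₀ = 1/√(LC).
Step 2 — ω₀ = 1/√(0.1·7.43e-08) = 1.16e+04 rad/s.
Step 3 — f₀ = ω₀/(2π) = 1846 Hz.

f₀ = 1846 Hz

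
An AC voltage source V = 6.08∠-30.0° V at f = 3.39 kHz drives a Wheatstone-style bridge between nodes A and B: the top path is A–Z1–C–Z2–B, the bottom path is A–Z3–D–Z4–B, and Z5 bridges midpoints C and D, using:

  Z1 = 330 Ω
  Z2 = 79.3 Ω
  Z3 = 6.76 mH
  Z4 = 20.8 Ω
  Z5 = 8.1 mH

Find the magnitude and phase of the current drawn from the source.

Step 1 — Angular frequency: ω = 2π·f = 2π·3390 = 2.13e+04 rad/s.
Step 2 — Component impedances:
  Z1: Z = R = 330 Ω
  Z2: Z = R = 79.3 Ω
  Z3: Z = jωL = j·2.13e+04·0.00676 = 0 + j144 Ω
  Z4: Z = R = 20.8 Ω
  Z5: Z = jωL = j·2.13e+04·0.0081 = 0 + j172.5 Ω
Step 3 — Bridge requires nodal analysis (the Z5 bridge couples midpoints C and D, so the two paths cannot be reduced to a simple series/parallel combination). Setting node B to ground and injecting 1 A at node A, the 3-node admittance system at A, C, D solves to V_A = Z_AB = 62.36 + j114.4 Ω = 130.3∠61.4° Ω.
Step 4 — Source phasor: V = 6.08∠-30.0° V = 5.265 - j3.04 V.
Step 5 — Ohm's law: I = V / Z_total = (5.265 - j3.04) / (62.36 + j114.4) = -0.001138 - j0.04666 A.
Step 6 — Convert to polar: |I| = 0.04668 A, ∠I = -91.4°.

I = 0.04668∠-91.4° A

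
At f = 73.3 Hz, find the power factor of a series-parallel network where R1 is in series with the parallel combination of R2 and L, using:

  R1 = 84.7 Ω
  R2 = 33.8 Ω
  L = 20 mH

Step 1 — Angular frequency: ω = 2π·f = 2π·73.3 = 460.6 rad/s.
Step 2 — Component impedances:
  R1: Z = R = 84.7 Ω
  R2: Z = R = 33.8 Ω
  L: Z = jωL = j·460.6·0.02 = 0 + j9.211 Ω
Step 3 — Parallel branch: R2 || L = 1/(1/R2 + 1/L) = 2.337 + j8.574 Ω.
Step 4 — Series with R1: Z_total = R1 + (R2 || L) = 87.04 + j8.574 Ω = 87.46∠5.6° Ω.
Step 5 — Power factor: PF = cos(φ) = Re(Z)/|Z| = 87.04/87.46 = 0.9952.
Step 6 — Type: Im(Z) = 8.574 ⇒ lagging (phase φ = 5.6°).

PF = 0.9952 (lagging, φ = 5.6°)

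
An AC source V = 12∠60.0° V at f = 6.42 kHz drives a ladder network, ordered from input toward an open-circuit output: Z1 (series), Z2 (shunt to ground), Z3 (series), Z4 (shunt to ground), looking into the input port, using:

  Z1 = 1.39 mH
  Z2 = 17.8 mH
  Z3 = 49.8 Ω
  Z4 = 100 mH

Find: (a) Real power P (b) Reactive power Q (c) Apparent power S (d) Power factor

Step 1 — Angular frequency: ω = 2π·f = 2π·6420 = 4.034e+04 rad/s.
Step 2 — Component impedances:
  Z1: Z = jωL = j·4.034e+04·0.00139 = 0 + j56.07 Ω
  Z2: Z = jωL = j·4.034e+04·0.0178 = 0 + j718 Ω
  Z3: Z = R = 49.8 Ω
  Z4: Z = jωL = j·4.034e+04·0.1 = 0 + j4034 Ω
Step 3 — Ladder network (open output): work backward from the far end, alternating series and parallel combinations. Z_in = 1.137 + j665.6 Ω = 665.6∠89.9° Ω.
Step 4 — Source phasor: V = 12∠60.0° V = 6 + j10.39 V.
Step 5 — Current: I = V / Z = 0.01563 - j0.008988 A = 0.01803∠-29.9° A.
Step 6 — Complex power: S = V·I* = 0.0003695 + j0.2163 VA.
Step 7 — Real power: P = Re(S) = 0.0003695 W.
Step 8 — Reactive power: Q = Im(S) = 0.2163 VAR.
Step 9 — Apparent power: |S| = 0.2163 VA.
Step 10 — Power factor: PF = P/|S| = 0.001708 (lagging).

(a) P = 0.0003695 W  (b) Q = 0.2163 VAR  (c) S = 0.2163 VA  (d) PF = 0.001708 (lagging)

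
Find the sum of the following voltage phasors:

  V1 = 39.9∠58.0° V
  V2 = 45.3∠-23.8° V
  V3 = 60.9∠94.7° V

Step 1 — Convert each phasor to rectangular form:
  V1 = 39.9·(cos(58.0°) + j·sin(58.0°)) = 21.14 + j33.84 V
  V2 = 45.3·(cos(-23.8°) + j·sin(-23.8°)) = 41.45 - j18.28 V
  V3 = 60.9·(cos(94.7°) + j·sin(94.7°)) = -4.99 + j60.7 V
Step 2 — Sum components: V_total = 57.6 + j76.25 V.
Step 3 — Convert to polar: |V_total| = 95.56 V, ∠V_total = 52.9°.

V_total = 95.56∠52.9° V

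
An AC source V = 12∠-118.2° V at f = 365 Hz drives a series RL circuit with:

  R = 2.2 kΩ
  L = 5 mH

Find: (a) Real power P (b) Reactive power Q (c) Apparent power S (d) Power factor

Step 1 — Angular frequency: ω = 2π·f = 2π·365 = 2293 rad/s.
Step 2 — Component impedances:
  R: Z = R = 2200 Ω
  L: Z = jωL = j·2293·0.005 = 0 + j11.47 Ω
Step 3 — Series combination: Z_total = R + L = 2200 + j11.47 Ω = 2200∠0.3° Ω.
Step 4 — Source phasor: V = 12∠-118.2° V = -5.671 - j10.58 V.
Step 5 — Current: I = V / Z = -0.002603 - j0.004794 A = 0.005454∠-118.5° A.
Step 6 — Complex power: S = V·I* = 0.06545 + j0.0003412 VA.
Step 7 — Real power: P = Re(S) = 0.06545 W.
Step 8 — Reactive power: Q = Im(S) = 0.0003412 VAR.
Step 9 — Apparent power: |S| = 0.06545 VA.
Step 10 — Power factor: PF = P/|S| = 1 (lagging).

(a) P = 0.06545 W  (b) Q = 0.0003412 VAR  (c) S = 0.06545 VA  (d) PF = 1 (lagging)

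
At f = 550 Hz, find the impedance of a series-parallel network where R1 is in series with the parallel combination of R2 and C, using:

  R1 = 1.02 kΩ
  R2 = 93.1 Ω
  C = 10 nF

Step 1 — Angular frequency: ω = 2π·f = 2π·550 = 3456 rad/s.
Step 2 — Component impedances:
  R1: Z = R = 1020 Ω
  R2: Z = R = 93.1 Ω
  C: Z = 1/(jωC) = -j/(ω·C) = 0 - j2.894e+04 Ω
Step 3 — Parallel branch: R2 || C = 1/(1/R2 + 1/C) = 93.1 - j0.2995 Ω.
Step 4 — Series with R1: Z_total = R1 + (R2 || C) = 1113 - j0.2995 Ω = 1113∠-0.0° Ω.

Z = 1113 - j0.2995 Ω = 1113∠-0.0° Ω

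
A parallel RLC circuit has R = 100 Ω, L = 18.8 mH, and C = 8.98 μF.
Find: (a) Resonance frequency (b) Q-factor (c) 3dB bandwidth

Step 1 — Resonance: ω₀ = 1/√(LC) = 1/√(0.0188·8.98e-06) = 2434 rad/s.
Step 2 — f₀ = ω₀/(2π) = 387.3 Hz.
Step 3 — Parallel Q: Q = R/(ω₀L) = 100/(2434·0.0188) = 2.186.
Step 4 — Bandwidth: Δω = ω₀/Q = 1114 rad/s; BW = Δω/(2π) = 177.2 Hz.

(a) f₀ = 387.3 Hz  (b) Q = 2.186  (c) BW = 177.2 Hz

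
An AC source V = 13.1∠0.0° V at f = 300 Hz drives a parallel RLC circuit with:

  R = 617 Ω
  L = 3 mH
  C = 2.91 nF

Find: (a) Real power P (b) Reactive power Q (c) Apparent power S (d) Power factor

Step 1 — Angular frequency: ω = 2π·f = 2π·300 = 1885 rad/s.
Step 2 — Component impedances:
  R: Z = R = 617 Ω
  L: Z = jωL = j·1885·0.003 = 0 + j5.655 Ω
  C: Z = 1/(jωC) = -j/(ω·C) = 0 - j1.823e+05 Ω
Step 3 — Parallel combination: 1/Z_total = 1/R + 1/L + 1/C; Z_total = 0.05183 + j5.655 Ω = 5.655∠89.5° Ω.
Step 4 — Source phasor: V = 13.1∠0.0° V = 13.1 V.
Step 5 — Current: I = V / Z = 0.02123 - j2.317 A = 2.317∠-89.5° A.
Step 6 — Complex power: S = V·I* = 0.2781 + j30.35 VA.
Step 7 — Real power: P = Re(S) = 0.2781 W.
Step 8 — Reactive power: Q = Im(S) = 30.35 VAR.
Step 9 — Apparent power: |S| = 30.35 VA.
Step 10 — Power factor: PF = P/|S| = 0.009165 (lagging).

(a) P = 0.2781 W  (b) Q = 30.35 VAR  (c) S = 30.35 VA  (d) PF = 0.009165 (lagging)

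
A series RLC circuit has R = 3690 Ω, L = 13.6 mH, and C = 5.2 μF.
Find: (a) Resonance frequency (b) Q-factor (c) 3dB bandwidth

Step 1 — Resonance: ω₀ = 1/√(LC) = 1/√(0.0136·5.2e-06) = 3760 rad/s.
Step 2 — f₀ = ω₀/(2π) = 598.5 Hz.
Step 3 — Series Q: Q = ω₀L/R = 3760·0.0136/3690 = 0.01386.
Step 4 — Bandwidth: Δω = ω₀/Q = 2.713e+05 rad/s; BW = Δω/(2π) = 4.318e+04 Hz.

(a) f₀ = 598.5 Hz  (b) Q = 0.01386  (c) BW = 4.318e+04 Hz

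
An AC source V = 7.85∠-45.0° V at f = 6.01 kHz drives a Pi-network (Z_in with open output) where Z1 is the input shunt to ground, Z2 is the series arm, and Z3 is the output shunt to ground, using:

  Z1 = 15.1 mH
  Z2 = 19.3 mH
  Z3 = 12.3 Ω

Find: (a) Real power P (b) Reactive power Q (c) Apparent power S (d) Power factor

Step 1 — Angular frequency: ω = 2π·f = 2π·6010 = 3.776e+04 rad/s.
Step 2 — Component impedances:
  Z1: Z = jωL = j·3.776e+04·0.0151 = 0 + j570.2 Ω
  Z2: Z = jωL = j·3.776e+04·0.0193 = 0 + j728.8 Ω
  Z3: Z = R = 12.3 Ω
Step 3 — With open output, the series arm Z2 and the output shunt Z3 appear in series to ground: Z2 + Z3 = 12.3 + j728.8 Ω.
Step 4 — Parallel with input shunt Z1: Z_in = Z1 || (Z2 + Z3) = 2.37 + j319.9 Ω = 319.9∠89.6° Ω.
Step 5 — Source phasor: V = 7.85∠-45.0° V = 5.551 - j5.551 V.
Step 6 — Current: I = V / Z = -0.01722 - j0.01748 A = 0.02454∠-134.6° A.
Step 7 — Complex power: S = V·I* = 0.001427 + j0.1926 VA.
Step 8 — Real power: P = Re(S) = 0.001427 W.
Step 9 — Reactive power: Q = Im(S) = 0.1926 VAR.
Step 10 — Apparent power: |S| = 0.1926 VA.
Step 11 — Power factor: PF = P/|S| = 0.007407 (lagging).

(a) P = 0.001427 W  (b) Q = 0.1926 VAR  (c) S = 0.1926 VA  (d) PF = 0.007407 (lagging)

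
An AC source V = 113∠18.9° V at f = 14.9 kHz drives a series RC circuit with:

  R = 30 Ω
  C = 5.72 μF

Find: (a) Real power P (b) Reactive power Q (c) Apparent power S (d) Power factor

Step 1 — Angular frequency: ω = 2π·f = 2π·1.49e+04 = 9.362e+04 rad/s.
Step 2 — Component impedances:
  R: Z = R = 30 Ω
  C: Z = 1/(jωC) = -j/(ω·C) = 0 - j1.867 Ω
Step 3 — Series combination: Z_total = R + C = 30 - j1.867 Ω = 30.06∠-3.6° Ω.
Step 4 — Source phasor: V = 113∠18.9° V = 106.9 + j36.6 V.
Step 5 — Current: I = V / Z = 3.474 + j1.436 A = 3.759∠22.5° A.
Step 6 — Complex power: S = V·I* = 424 - j26.39 VA.
Step 7 — Real power: P = Re(S) = 424 W.
Step 8 — Reactive power: Q = Im(S) = -26.39 VAR.
Step 9 — Apparent power: |S| = 424.8 VA.
Step 10 — Power factor: PF = P/|S| = 0.9981 (leading).

(a) P = 424 W  (b) Q = -26.39 VAR  (c) S = 424.8 VA  (d) PF = 0.9981 (leading)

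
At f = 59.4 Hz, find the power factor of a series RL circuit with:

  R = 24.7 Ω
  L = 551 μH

Step 1 — Angular frequency: ω = 2π·f = 2π·59.4 = 373.2 rad/s.
Step 2 — Component impedances:
  R: Z = R = 24.7 Ω
  L: Z = jωL = j·373.2·0.000551 = 0 + j0.2056 Ω
Step 3 — Series combination: Z_total = R + L = 24.7 + j0.2056 Ω = 24.7∠0.5° Ω.
Step 4 — Power factor: PF = cos(φ) = Re(Z)/|Z| = 24.7/24.7 = 1.
Step 5 — Type: Im(Z) = 0.2056 ⇒ lagging (phase φ = 0.5°).

PF = 1 (lagging, φ = 0.5°)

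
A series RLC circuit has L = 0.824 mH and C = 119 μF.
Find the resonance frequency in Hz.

Step 1 — Resonance condition Im(Z)=0 gives ω₀ = 1/√(LC).
Step 2 — ω₀ = 1/√(0.000824·0.000119) = 3193 rad/s.
Step 3 — f₀ = ω₀/(2π) = 508.3 Hz.

f₀ = 508.3 Hz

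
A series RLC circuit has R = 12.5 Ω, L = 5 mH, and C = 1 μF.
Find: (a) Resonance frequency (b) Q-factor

Step 1 — Resonance condition Im(Z)=0 gives ω₀ = 1/√(LC).
Step 2 — ω₀ = 1/√(0.005·1e-06) = 1.414e+04 rad/s.
Step 3 — f₀ = ω₀/(2π) = 2251 Hz.
Step 4 — Series Q: Q = ω₀L/R = 1.414e+04·0.005/12.5 = 5.657.

(a) f₀ = 2251 Hz  (b) Q = 5.657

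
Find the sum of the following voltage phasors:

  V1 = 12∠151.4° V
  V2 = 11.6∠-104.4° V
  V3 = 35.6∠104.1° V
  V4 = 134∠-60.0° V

Step 1 — Convert each phasor to rectangular form:
  V1 = 12·(cos(151.4°) + j·sin(151.4°)) = -10.54 + j5.744 V
  V2 = 11.6·(cos(-104.4°) + j·sin(-104.4°)) = -2.885 - j11.24 V
  V3 = 35.6·(cos(104.1°) + j·sin(104.1°)) = -8.673 + j34.53 V
  V4 = 134·(cos(-60.0°) + j·sin(-60.0°)) = 67 - j116 V
Step 2 — Sum components: V_total = 44.91 - j87.01 V.
Step 3 — Convert to polar: |V_total| = 97.92 V, ∠V_total = -62.7°.

V_total = 97.92∠-62.7° V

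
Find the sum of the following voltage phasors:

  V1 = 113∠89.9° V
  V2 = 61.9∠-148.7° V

Step 1 — Convert each phasor to rectangular form:
  V1 = 113·(cos(89.9°) + j·sin(89.9°)) = 0.1972 + j113 V
  V2 = 61.9·(cos(-148.7°) + j·sin(-148.7°)) = -52.89 - j32.16 V
Step 2 — Sum components: V_total = -52.69 + j80.84 V.
Step 3 — Convert to polar: |V_total| = 96.5 V, ∠V_total = 123.1°.

V_total = 96.5∠123.1° V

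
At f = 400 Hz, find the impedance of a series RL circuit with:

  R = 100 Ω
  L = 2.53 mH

Step 1 — Angular frequency: ω = 2π·f = 2π·400 = 2513 rad/s.
Step 2 — Component impedances:
  R: Z = R = 100 Ω
  L: Z = jωL = j·2513·0.00253 = 0 + j6.359 Ω
Step 3 — Series combination: Z_total = R + L = 100 + j6.359 Ω = 100.2∠3.6° Ω.

Z = 100 + j6.359 Ω = 100.2∠3.6° Ω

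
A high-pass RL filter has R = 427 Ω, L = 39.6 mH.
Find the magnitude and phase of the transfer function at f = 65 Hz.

Step 1 — Angular frequency: ω = 2π·65 = 408.4 rad/s.
Step 2 — Transfer function: H(jω) = jωL/(R + jωL).
Step 3 — Numerator jωL = j·16.17; denominator R + jωL = 427 + j16.17.
Step 4 — H = 0.001433 + j0.03782.
Step 5 — Magnitude: |H| = 0.03785 (-28.4 dB); phase: φ = 87.8°.

|H| = 0.03785 (-28.4 dB), φ = 87.8°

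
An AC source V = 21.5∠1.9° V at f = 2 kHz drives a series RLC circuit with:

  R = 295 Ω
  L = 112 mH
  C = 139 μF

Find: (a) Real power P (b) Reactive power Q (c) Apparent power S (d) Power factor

Step 1 — Angular frequency: ω = 2π·f = 2π·2000 = 1.257e+04 rad/s.
Step 2 — Component impedances:
  R: Z = R = 295 Ω
  L: Z = jωL = j·1.257e+04·0.112 = 0 + j1407 Ω
  C: Z = 1/(jωC) = -j/(ω·C) = 0 - j0.5725 Ω
Step 3 — Series combination: Z_total = R + L + C = 295 + j1407 Ω = 1437∠78.2° Ω.
Step 4 — Source phasor: V = 21.5∠1.9° V = 21.49 + j0.7128 V.
Step 5 — Current: I = V / Z = 0.003553 - j0.01453 A = 0.01496∠-76.3° A.
Step 6 — Complex power: S = V·I* = 0.06599 + j0.3147 VA.
Step 7 — Real power: P = Re(S) = 0.06599 W.
Step 8 — Reactive power: Q = Im(S) = 0.3147 VAR.
Step 9 — Apparent power: |S| = 0.3216 VA.
Step 10 — Power factor: PF = P/|S| = 0.2052 (lagging).

(a) P = 0.06599 W  (b) Q = 0.3147 VAR  (c) S = 0.3216 VA  (d) PF = 0.2052 (lagging)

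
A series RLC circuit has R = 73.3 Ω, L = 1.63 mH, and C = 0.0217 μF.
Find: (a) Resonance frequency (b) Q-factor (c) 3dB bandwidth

Step 1 — Resonance condition Im(Z)=0 gives ω₀ = 1/√(LC).
Step 2 — ω₀ = 1/√(0.00163·2.17e-08) = 1.681e+05 rad/s.
Step 3 — f₀ = ω₀/(2π) = 2.676e+04 Hz.
Step 4 — Series Q: Q = ω₀L/R = 1.681e+05·0.00163/73.3 = 3.739.
Step 5 — 3dB bandwidth: Δω = ω₀/Q = 4.497e+04 rad/s; BW = Δω/(2π) = 7157 Hz.

(a) f₀ = 2.676e+04 Hz  (b) Q = 3.739  (c) BW = 7157 Hz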